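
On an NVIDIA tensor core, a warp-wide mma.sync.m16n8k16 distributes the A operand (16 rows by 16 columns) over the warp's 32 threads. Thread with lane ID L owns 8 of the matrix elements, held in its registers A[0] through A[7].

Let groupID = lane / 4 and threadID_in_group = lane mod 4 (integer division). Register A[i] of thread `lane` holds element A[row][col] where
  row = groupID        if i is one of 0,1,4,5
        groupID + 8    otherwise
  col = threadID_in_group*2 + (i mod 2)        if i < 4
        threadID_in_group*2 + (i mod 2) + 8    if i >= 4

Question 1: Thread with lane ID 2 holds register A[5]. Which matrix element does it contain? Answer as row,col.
0,13

L=2→G=2>>2=0, T=2&3=2
[5]→row 0+0=0  col 2·2+1+8=13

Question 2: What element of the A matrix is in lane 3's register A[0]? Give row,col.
L=3->gid=3>>2=0, tid=3&3=3
[0]->row 0+0=0  col 3·2+0+0=6

0,6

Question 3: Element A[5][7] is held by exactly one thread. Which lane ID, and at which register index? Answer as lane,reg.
r=5->g=5,rb=0  c=7->cb=0,t=3,b0=1
L=5*4+3=23  i=0*4+0*2+1=1

23,1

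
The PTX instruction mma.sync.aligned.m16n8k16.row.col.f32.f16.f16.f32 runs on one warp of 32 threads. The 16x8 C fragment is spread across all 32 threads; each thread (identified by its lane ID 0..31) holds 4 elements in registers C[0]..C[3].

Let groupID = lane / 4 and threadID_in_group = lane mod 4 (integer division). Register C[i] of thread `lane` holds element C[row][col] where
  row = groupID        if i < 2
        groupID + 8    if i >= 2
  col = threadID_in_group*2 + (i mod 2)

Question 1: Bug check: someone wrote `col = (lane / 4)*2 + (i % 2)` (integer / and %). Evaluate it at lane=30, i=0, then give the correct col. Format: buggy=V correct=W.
buggy=14 correct=4

`(lane / 4)*2 + (i % 2)`[30,0]→14
L=30→G=30>>2=7, T=30&3=2
[0]→row 7+0=7  col 2·2+0=4
col: 14 vs 4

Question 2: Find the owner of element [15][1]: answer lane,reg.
28,3

r: 15->gid=7,r8=1  c: 1->tid=0,i&1=1
L=7*4+0=28  i=1*2+1=3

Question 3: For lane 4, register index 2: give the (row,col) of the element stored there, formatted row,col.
lane 4: grp=1 (4/4), tig=0 (4%4)
i=2: r=1+8=9, c=0*2+0=0

9,0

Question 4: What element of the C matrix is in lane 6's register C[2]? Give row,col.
lane 6=>6/4=1, 6 mod 4=2
i=2  r:1+8=>9  c:2·2+0=>4

9,4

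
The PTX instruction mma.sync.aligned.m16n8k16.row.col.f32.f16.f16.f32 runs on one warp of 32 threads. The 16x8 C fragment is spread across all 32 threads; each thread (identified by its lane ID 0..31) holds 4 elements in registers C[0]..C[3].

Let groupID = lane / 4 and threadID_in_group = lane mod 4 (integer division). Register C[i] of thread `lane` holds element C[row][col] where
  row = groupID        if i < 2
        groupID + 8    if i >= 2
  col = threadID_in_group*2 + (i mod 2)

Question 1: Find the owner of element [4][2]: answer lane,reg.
17,0

r=4⇒gr=4,Rb=0  c=2⇒th=1,odd=0
L=4*4+1=17  i=0*2+0=0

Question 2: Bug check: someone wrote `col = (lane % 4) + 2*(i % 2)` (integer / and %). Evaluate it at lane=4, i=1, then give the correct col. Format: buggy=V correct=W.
buggy=2 correct=1

`(lane % 4) + 2*(i % 2)`[4,1]→2
4: G=1,T=0
[1] (1+0,0*2+1) = (1,1)
col: 2 vs 1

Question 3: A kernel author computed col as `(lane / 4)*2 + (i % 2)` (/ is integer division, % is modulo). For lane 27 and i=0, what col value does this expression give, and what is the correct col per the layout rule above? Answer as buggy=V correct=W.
buggy=12 correct=6

`(lane / 4)*2 + (i % 2)`[27,0]=>12
27: grp=6,tig=3
[0] (6+0,3*2+0) = (6,6)
col: 12 vs 6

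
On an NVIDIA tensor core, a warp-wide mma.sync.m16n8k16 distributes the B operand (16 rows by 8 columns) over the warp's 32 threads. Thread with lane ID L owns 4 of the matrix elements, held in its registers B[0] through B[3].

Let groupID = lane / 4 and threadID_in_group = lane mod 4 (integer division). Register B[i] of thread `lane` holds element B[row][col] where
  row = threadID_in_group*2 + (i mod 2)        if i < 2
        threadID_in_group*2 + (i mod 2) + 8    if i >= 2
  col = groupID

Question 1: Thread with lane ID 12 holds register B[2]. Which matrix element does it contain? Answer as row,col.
8,3

lane 12=>12/4=3, 12 mod 4=0
i=2  r:2·0+0+8=>8  c:3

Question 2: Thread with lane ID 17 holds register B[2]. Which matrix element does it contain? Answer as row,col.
lane 17: grp=4 (17/4), tig=1 (17%4)
i=2: r=1*2+0+8=10, c=grp=4

10,4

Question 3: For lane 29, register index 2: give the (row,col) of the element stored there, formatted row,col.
10,7

L=29=>grp=29>>2=7, tig=29&3=1
[2]=>row 1·2+0+8=10  col grp=7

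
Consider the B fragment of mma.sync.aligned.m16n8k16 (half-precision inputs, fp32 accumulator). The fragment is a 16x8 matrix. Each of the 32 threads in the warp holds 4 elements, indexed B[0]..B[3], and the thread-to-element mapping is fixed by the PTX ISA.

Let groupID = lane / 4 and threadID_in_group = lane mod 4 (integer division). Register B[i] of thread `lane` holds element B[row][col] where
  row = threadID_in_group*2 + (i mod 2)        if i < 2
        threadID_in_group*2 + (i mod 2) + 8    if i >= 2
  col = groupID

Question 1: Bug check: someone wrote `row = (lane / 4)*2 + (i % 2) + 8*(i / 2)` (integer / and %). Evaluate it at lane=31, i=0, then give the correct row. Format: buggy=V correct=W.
`(lane / 4)*2 + (i % 2) + 8*(i / 2)`[31,0]=>14
L=31=>grp=31>>2=7, tig=31&3=3
[0]=>row 3·2+0+0=6  col grp=7
row: 14 vs 6

buggy=14 correct=6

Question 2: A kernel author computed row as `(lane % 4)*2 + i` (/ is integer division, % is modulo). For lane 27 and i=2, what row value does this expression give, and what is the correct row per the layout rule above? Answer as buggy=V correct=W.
`(lane % 4)*2 + i`[27,2]⇒8
L=27⇒gr=27>>2=6, th=27&3=3
[2]⇒row 3·2+0+8=14  col gr=6
row: 8 vs 14

buggy=8 correct=14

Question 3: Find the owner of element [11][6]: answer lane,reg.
25,3

c=6→G=6  r=11→rhi=1,T=1,p=1
L=6*4+1=25  i=1*2+1=3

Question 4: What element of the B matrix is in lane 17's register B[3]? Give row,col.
17: g=4,t=1
[3] (1*2+1+8,4) = (11,4)

11,4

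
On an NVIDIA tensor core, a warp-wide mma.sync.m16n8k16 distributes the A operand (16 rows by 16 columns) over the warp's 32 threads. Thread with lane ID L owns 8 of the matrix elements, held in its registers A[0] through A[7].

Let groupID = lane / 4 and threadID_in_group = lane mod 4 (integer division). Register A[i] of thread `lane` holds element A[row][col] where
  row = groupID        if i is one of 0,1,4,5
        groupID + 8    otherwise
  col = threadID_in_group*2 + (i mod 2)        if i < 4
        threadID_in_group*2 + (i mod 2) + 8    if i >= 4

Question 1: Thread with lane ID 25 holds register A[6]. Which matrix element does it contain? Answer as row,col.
lane 25=>25/4=6, 25 mod 4=1
i=6  r:6+8=>14  c:2·1+0+8=>10

14,10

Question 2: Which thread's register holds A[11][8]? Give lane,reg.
12,6

r=11→G=3,rhi=1  c=8→chi=1,T=0,p=0
L=3*4+0=12  i=1*4+1*2+0=6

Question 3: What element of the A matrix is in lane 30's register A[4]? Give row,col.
7,12

L=30=>grp=30>>2=7, tig=30&3=2
[4]=>row 7+0=7  col 2·2+0+8=12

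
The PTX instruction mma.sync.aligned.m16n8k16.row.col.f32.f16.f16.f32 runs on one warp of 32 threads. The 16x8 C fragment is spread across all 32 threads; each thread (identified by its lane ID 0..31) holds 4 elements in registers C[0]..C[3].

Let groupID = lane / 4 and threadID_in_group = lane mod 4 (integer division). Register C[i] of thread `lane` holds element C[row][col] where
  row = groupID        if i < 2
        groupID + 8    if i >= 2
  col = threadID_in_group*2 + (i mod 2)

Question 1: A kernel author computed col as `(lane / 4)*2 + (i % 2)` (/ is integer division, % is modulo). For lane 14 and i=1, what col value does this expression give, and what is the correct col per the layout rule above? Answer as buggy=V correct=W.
buggy=7 correct=5

`(lane / 4)*2 + (i % 2)`[14,1]->7
lane 14: gid=3 (14/4), tid=2 (14%4)
i=1: r=3+0=3, c=2*2+1=5
col: 7 vs 5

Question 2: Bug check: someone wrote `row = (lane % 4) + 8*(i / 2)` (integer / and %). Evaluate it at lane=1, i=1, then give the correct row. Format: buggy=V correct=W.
`(lane % 4) + 8*(i / 2)`[1,1]⇒1
1: gr=0,th=1
[1] (0+0,1*2+1) = (0,3)
row: 1 vs 0

buggy=1 correct=0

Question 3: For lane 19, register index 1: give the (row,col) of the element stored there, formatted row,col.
4,7

lane 19: gid=4 (19/4), tid=3 (19%4)
i=1: r=4+0=4, c=3*2+1=7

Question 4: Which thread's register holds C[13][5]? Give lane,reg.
r:13=>grp=5,rB=1  c:5=>tig=2,lo=1
L=5*4+2=22  i=1*2+1=3

22,3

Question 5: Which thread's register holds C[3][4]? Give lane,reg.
r: 3->gid=3,r8=0  c: 4->tid=2,i&1=0
L=3*4+2=14  i=0*2+0=0

14,0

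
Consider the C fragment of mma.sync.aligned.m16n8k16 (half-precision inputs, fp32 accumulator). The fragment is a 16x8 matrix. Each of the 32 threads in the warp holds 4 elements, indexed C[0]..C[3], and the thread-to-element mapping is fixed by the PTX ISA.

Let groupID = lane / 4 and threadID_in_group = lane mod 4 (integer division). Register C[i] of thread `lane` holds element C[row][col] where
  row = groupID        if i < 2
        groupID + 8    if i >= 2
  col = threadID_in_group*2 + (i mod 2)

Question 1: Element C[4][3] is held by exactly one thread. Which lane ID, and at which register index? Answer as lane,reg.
17,1

r: 4->gid=4,r8=0  c: 3->tid=1,i&1=1
L=4*4+1=17  i=0*2+1=1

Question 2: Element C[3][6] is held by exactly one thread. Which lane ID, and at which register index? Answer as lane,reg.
r=3→G=3,rhi=0  c=6→T=3,p=0
L=3*4+3=15  i=0*2+0=0

15,0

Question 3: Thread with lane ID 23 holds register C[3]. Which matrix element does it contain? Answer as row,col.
13,7

lane 23: g=5 (23/4), t=3 (23%4)
i=3: r=5+8=13, c=3*2+1=7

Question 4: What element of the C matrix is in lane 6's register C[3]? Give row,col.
9,5

6: g=1,t=2
[3] (1+8,2*2+1) = (9,5)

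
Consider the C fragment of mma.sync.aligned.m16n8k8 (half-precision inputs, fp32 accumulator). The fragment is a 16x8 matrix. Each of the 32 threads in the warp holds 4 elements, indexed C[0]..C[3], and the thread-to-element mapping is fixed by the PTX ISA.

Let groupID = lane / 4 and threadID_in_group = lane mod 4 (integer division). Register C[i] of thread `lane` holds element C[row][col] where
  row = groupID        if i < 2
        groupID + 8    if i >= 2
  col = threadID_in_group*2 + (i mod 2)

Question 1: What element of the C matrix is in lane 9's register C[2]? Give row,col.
10,2

lane 9: G=2 (9/4), T=1 (9%4)
i=2: r=2+8=10, c=1*2+0=2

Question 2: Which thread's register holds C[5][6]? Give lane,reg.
23,0

r=5->g=5,rb=0  c=6->t=3,b0=0
L=5*4+3=23  i=0*2+0=0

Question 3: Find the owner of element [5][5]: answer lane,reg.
r=5→G=5,rhi=0  c=5→T=2,p=1
L=5*4+2=22  i=0*2+1=1

22,1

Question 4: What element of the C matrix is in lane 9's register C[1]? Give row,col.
9: gr=2,th=1
[1] (2+0,1*2+1) = (2,3)

2,3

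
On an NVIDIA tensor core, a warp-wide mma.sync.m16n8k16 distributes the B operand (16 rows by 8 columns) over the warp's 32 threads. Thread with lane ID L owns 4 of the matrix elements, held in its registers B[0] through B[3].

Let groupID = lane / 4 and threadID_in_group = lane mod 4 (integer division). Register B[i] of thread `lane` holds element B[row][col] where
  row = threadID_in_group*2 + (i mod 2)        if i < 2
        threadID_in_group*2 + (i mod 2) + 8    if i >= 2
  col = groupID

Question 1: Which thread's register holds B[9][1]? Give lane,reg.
4,3

c=1->g=1  r=9->rb=1,t=0,b0=1
L=1*4+0=4  i=1*2+1=3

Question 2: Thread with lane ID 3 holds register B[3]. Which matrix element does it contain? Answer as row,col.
15,0

lane 3=>3/4=0, 3 mod 4=3
i=3  r:2·3+1+8=>15  c:0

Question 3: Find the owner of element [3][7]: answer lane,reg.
c=7⇒gr=7  r=3⇒Rb=0,th=1,odd=1
L=7*4+1=29  i=0*2+1=1

29,1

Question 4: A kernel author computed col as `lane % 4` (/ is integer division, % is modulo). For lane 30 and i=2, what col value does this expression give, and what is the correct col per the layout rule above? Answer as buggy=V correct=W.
buggy=2 correct=7

`lane % 4`[30,2]⇒2
lane 30: gr=7 (30/4), th=2 (30%4)
i=2: r=2*2+0+8=12, c=gr=7
col: 2 vs 7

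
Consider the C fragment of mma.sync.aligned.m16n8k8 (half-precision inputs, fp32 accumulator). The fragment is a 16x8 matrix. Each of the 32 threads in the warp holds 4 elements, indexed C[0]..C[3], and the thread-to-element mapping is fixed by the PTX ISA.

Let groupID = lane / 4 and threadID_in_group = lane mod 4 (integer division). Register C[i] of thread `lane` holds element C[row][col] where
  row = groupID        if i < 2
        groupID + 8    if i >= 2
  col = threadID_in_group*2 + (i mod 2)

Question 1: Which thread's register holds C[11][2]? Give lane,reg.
r=11->g=3,rb=1  c=2->t=1,b0=0
L=3*4+1=13  i=1*2+0=2

13,2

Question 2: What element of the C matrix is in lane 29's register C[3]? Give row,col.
29: gid=7,tid=1
[3] (7+8,1*2+1) = (15,3)

15,3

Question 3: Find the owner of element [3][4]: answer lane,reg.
r=3⇒gr=3,Rb=0  c=4⇒th=2,odd=0
L=3*4+2=14  i=0*2+0=0

14,0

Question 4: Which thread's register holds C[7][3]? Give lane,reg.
29,1

r:7=>grp=7,rB=0  c:3=>tig=1,lo=1
L=7*4+1=29  i=0*2+1=1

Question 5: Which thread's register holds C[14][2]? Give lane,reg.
r:14=>grp=6,rB=1  c:2=>tig=1,lo=0
L=6*4+1=25  i=1*2+0=2

25,2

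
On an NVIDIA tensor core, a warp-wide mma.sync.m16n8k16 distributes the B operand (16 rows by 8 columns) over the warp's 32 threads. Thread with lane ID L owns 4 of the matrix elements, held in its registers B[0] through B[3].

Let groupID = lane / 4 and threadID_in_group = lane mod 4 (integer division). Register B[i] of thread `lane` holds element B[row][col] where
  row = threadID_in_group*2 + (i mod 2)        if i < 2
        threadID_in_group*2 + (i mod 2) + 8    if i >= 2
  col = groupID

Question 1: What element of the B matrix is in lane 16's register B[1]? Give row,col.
1,4

lane 16=>16/4=4, 16 mod 4=0
i=1  r:2·0+1+0=>1  c:4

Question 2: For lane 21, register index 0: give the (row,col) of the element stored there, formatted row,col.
lane 21⇒21/4=5, 21 mod 4=1
i=0  r:2·1+0+0⇒2  c:5

2,5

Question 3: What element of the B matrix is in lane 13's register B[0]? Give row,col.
2,3

L=13→G=13>>2=3, T=13&3=1
[0]→row 1·2+0+0=2  col G=3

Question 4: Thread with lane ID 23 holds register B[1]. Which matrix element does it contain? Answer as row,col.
7,5

L=23⇒gr=23>>2=5, th=23&3=3
[1]⇒row 3·2+1+0=7  col gr=5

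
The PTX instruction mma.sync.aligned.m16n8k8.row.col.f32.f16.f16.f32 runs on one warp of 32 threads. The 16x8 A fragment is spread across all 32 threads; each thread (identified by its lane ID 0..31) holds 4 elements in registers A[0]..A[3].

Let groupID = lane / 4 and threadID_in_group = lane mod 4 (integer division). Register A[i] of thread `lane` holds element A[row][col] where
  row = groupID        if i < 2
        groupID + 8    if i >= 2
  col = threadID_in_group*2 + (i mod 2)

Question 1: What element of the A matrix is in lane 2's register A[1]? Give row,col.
L=2->g=2>>2=0, t=2&3=2
[1]->row 0+0=0  col 2·2+1=5

0,5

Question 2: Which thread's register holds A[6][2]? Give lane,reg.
r=6⇒gr=6,Rb=0  c=2⇒th=1,odd=0
L=6*4+1=25  i=0*2+0=0

25,0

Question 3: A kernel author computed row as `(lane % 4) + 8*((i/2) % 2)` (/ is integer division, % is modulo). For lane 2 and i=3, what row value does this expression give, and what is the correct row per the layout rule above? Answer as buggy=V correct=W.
`(lane % 4) + 8*((i/2) % 2)`[2,3]→10
L=2→G=2>>2=0, T=2&3=2
[3]→row 0+8=8  col 2·2+1=5
row: 10 vs 8

buggy=10 correct=8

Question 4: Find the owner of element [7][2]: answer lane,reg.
r=7⇒gr=7,Rb=0  c=2⇒th=1,odd=0
L=7*4+1=29  i=0*2+0=0

29,0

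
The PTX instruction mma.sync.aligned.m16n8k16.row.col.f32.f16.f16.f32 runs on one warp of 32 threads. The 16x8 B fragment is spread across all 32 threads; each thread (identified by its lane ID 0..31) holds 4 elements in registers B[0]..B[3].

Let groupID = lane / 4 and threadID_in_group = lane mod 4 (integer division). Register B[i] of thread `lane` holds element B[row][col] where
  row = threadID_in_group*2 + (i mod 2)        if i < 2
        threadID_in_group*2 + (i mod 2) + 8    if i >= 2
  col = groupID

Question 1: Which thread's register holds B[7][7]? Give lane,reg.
c: 7->gid=7  r: 7->r8=0,tid=3,i&1=1
L=7*4+3=31  i=0*2+1=1

31,1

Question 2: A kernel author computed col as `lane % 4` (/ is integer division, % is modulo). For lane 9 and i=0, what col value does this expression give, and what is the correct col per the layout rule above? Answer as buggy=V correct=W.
`lane % 4`[9,0]=>1
9: grp=2,tig=1
[0] (1*2+0+0,2) = (2,2)
col: 1 vs 2

buggy=1 correct=2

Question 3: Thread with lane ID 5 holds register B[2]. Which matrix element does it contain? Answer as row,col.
lane 5: gid=1 (5/4), tid=1 (5%4)
i=2: r=1*2+0+8=10, c=gid=1

10,1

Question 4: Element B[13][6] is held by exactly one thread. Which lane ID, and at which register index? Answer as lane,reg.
c=6→G=6  r=13→rhi=1,T=2,p=1
L=6*4+2=26  i=1*2+1=3

26,3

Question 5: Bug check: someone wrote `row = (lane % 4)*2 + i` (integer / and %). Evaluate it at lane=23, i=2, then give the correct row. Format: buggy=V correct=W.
`(lane % 4)*2 + i`[23,2]->8
23: gid=5,tid=3
[2] (3*2+0+8,5) = (14,5)
row: 8 vs 14

buggy=8 correct=14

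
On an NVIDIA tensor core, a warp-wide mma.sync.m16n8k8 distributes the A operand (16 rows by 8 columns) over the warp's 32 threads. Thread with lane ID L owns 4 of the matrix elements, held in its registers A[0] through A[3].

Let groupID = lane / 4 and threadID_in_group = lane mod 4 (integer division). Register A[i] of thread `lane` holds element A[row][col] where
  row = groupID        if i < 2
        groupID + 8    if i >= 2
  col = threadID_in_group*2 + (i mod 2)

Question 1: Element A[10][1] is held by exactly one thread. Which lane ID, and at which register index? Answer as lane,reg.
8,3

r: 10->gid=2,r8=1  c: 1->tid=0,i&1=1
L=2*4+0=8  i=1*2+1=3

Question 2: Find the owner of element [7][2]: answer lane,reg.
r=7->g=7,rb=0  c=2->t=1,b0=0
L=7*4+1=29  i=0*2+0=0

29,0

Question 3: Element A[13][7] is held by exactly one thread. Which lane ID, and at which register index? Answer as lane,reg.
23,3

r=13⇒gr=5,Rb=1  c=7⇒th=3,odd=1
L=5*4+3=23  i=1*2+1=3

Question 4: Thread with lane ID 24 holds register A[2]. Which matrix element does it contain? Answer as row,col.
14,0

24: gr=6,th=0
[2] (6+8,0*2+0) = (14,0)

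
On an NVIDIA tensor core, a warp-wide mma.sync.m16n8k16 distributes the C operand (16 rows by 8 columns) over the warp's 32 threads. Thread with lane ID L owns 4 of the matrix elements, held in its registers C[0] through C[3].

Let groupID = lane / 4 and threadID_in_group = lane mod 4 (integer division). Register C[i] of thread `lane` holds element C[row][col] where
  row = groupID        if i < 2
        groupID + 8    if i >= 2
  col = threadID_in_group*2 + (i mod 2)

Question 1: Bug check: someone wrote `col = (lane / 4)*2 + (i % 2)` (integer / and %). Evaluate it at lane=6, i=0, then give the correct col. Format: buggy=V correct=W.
buggy=2 correct=4

`(lane / 4)*2 + (i % 2)`[6,0]→2
lane 6→6/4=1, 6 mod 4=2
i=0  r:1+0→1  c:2·2+0→4
col: 2 vs 4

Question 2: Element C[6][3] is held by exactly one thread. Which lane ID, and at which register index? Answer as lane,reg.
25,1

r=6->g=6,rb=0  c=3->t=1,b0=1
L=6*4+1=25  i=0*2+1=1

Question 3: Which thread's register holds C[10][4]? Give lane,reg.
10,2

r:10=>grp=2,rB=1  c:4=>tig=2,lo=0
L=2*4+2=10  i=1*2+0=2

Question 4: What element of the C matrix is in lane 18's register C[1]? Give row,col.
L=18->g=18>>2=4, t=18&3=2
[1]->row 4+0=4  col 2·2+1=5

4,5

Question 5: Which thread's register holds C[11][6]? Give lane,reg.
15,2

r=11→G=3,rhi=1  c=6→T=3,p=0
L=3*4+3=15  i=1*2+0=2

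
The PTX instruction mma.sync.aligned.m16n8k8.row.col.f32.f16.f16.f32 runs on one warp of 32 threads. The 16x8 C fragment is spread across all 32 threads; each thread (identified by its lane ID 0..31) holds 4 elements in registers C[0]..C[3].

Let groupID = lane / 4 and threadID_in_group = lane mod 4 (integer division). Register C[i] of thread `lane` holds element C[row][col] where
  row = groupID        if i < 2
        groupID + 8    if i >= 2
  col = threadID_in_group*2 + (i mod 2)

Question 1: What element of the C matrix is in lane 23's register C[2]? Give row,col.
13,6

L=23=>grp=23>>2=5, tig=23&3=3
[2]=>row 5+8=13  col 3·2+0=6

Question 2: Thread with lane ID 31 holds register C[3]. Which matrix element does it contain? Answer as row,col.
31: gr=7,th=3
[3] (7+8,3*2+1) = (15,7)

15,7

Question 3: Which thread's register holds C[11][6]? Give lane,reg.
15,2

r: 11->gid=3,r8=1  c: 6->tid=3,i&1=0
L=3*4+3=15  i=1*2+0=2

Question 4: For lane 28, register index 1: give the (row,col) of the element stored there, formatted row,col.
lane 28: G=7 (28/4), T=0 (28%4)
i=1: r=7+0=7, c=0*2+1=1

7,1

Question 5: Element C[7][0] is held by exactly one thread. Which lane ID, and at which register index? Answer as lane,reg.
28,0

r=7→G=7,rhi=0  c=0→T=0,p=0
L=7*4+0=28  i=0*2+0=0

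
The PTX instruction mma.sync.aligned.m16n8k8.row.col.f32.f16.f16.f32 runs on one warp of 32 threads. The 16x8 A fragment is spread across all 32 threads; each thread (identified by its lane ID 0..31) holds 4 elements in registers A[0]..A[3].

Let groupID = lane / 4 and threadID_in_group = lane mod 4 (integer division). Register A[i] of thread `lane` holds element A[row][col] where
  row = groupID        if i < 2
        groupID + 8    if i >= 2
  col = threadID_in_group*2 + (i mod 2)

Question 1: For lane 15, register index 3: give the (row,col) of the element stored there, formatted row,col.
lane 15→15/4=3, 15 mod 4=3
i=3  r:3+8→11  c:2·3+1→7

11,7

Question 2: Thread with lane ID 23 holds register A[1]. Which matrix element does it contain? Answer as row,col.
5,7

L=23->gid=23>>2=5, tid=23&3=3
[1]->row 5+0=5  col 3·2+1=7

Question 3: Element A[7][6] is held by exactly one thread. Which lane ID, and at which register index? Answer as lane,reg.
31,0

r: 7->gid=7,r8=0  c: 6->tid=3,i&1=0
L=7*4+3=31  i=0*2+0=0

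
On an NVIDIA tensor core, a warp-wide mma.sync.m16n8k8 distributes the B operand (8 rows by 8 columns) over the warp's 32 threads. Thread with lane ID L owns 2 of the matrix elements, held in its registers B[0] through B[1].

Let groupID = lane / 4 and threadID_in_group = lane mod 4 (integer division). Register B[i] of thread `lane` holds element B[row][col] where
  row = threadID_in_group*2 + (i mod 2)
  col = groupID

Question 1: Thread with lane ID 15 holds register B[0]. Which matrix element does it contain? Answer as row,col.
L=15→G=15>>2=3, T=15&3=3
[0]→row 3·2+0=6  col G=3

6,3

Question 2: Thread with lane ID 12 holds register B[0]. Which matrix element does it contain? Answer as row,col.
lane 12: G=3 (12/4), T=0 (12%4)
i=0: r=0*2+0=0, c=G=3

0,3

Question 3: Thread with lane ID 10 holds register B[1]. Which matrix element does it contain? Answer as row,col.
lane 10: g=2 (10/4), t=2 (10%4)
i=1: r=2*2+1=5, c=g=2

5,2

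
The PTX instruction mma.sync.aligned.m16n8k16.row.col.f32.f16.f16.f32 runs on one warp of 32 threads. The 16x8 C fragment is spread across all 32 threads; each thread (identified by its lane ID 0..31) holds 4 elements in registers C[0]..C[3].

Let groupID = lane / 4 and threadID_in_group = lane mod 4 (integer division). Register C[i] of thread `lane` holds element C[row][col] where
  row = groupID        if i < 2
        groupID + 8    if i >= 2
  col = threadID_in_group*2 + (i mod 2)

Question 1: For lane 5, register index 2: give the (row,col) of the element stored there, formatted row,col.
L=5=>grp=5>>2=1, tig=5&3=1
[2]=>row 1+8=9  col 1·2+0=2

9,2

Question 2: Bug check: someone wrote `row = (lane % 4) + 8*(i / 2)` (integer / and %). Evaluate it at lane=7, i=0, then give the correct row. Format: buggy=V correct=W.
buggy=3 correct=1

`(lane % 4) + 8*(i / 2)`[7,0]->3
7: g=1,t=3
[0] (1+0,3*2+0) = (1,6)
row: 3 vs 1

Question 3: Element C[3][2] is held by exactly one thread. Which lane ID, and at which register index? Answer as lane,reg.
r: 3->gid=3,r8=0  c: 2->tid=1,i&1=0
L=3*4+1=13  i=0*2+0=0

13,0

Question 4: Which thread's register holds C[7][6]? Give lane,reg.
31,0

r: 7->gid=7,r8=0  c: 6->tid=3,i&1=0
L=7*4+3=31  i=0*2+0=0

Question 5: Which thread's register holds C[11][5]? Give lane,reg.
r=11→G=3,rhi=1  c=5→T=2,p=1
L=3*4+2=14  i=1*2+1=3

14,3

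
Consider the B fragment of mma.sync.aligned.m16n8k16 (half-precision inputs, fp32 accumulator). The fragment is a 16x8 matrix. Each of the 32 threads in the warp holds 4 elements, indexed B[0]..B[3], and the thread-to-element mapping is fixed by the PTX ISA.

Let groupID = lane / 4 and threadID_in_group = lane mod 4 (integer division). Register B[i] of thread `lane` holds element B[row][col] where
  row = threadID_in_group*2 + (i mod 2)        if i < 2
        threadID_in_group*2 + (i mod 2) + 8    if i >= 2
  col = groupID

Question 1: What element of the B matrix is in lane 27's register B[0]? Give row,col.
6,6

lane 27⇒27/4=6, 27 mod 4=3
i=0  r:2·3+0+0⇒6  c:6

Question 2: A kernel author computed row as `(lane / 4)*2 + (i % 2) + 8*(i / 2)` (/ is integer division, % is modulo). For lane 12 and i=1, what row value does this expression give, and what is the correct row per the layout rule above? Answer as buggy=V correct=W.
buggy=7 correct=1

`(lane / 4)*2 + (i % 2) + 8*(i / 2)`[12,1]->7
lane 12: g=3 (12/4), t=0 (12%4)
i=1: r=0*2+1+0=1, c=g=3
row: 7 vs 1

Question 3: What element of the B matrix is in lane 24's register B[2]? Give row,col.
L=24->gid=24>>2=6, tid=24&3=0
[2]->row 0·2+0+8=8  col gid=6

8,6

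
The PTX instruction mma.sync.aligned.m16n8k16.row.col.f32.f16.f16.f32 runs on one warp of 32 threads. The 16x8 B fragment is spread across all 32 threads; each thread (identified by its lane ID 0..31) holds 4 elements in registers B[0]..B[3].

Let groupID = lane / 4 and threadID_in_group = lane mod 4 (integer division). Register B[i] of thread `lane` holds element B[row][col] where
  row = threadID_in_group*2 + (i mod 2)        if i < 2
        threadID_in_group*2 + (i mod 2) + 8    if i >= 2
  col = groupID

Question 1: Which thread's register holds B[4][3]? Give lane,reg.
14,0

c=3⇒gr=3  r=4⇒Rb=0,th=2,odd=0
L=3*4+2=14  i=0*2+0=0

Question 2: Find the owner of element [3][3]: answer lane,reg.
c=3->g=3  r=3->rb=0,t=1,b0=1
L=3*4+1=13  i=0*2+1=1

13,1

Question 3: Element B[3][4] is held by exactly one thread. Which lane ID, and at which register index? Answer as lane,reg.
c=4→G=4  r=3→rhi=0,T=1,p=1
L=4*4+1=17  i=0*2+1=1

17,1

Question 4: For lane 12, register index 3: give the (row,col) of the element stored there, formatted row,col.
9,3

lane 12→12/4=3, 12 mod 4=0
i=3  r:2·0+1+8→9  c:3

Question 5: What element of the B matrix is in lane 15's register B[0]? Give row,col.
6,3

15: gid=3,tid=3
[0] (3*2+0+0,3) = (6,3)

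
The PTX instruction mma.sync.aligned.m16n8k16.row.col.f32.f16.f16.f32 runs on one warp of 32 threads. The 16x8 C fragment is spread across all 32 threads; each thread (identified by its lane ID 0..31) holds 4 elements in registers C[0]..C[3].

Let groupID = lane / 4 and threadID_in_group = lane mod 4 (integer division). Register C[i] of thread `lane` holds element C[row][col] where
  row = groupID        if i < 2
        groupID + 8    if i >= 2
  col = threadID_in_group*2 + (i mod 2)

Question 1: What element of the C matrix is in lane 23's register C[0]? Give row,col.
5,6

L=23→G=23>>2=5, T=23&3=3
[0]→row 5+0=5  col 3·2+0=6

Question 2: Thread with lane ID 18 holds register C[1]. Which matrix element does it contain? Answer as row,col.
4,5

18: grp=4,tig=2
[1] (4+0,2*2+1) = (4,5)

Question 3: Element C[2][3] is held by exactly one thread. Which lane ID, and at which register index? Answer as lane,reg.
9,1

r=2→G=2,rhi=0  c=3→T=1,p=1
L=2*4+1=9  i=0*2+1=1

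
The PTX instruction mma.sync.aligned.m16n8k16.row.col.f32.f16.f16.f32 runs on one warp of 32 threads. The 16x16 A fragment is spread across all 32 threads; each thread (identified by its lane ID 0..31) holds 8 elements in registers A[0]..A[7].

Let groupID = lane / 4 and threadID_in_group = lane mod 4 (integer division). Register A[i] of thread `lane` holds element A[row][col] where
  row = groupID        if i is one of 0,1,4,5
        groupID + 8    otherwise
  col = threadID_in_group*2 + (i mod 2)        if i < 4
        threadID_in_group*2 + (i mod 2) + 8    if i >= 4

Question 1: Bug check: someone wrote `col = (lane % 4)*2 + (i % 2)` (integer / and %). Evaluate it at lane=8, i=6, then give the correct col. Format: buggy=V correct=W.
buggy=0 correct=8

`(lane % 4)*2 + (i % 2)`[8,6]→0
L=8→G=8>>2=2, T=8&3=0
[6]→row 2+8=10  col 0·2+0+8=8
col: 0 vs 8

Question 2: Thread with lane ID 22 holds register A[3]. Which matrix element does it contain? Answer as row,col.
lane 22→22/4=5, 22 mod 4=2
i=3  r:5+8→13  c:2·2+1+0→5

13,5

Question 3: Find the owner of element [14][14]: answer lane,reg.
r=14→G=6,rhi=1  c=14→chi=1,T=3,p=0
L=6*4+3=27  i=1*4+1*2+0=6

27,6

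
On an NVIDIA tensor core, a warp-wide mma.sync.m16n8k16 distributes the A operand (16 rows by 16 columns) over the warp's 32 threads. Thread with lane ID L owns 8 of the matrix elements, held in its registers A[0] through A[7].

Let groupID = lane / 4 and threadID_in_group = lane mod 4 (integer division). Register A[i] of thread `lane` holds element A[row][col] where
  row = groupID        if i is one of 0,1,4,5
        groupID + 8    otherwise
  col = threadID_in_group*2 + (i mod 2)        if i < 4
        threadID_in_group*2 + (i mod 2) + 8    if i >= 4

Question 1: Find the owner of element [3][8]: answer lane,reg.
r: 3->gid=3,r8=0  c: 8->c8=1,tid=0,i&1=0
L=3*4+0=12  i=1*4+0*2+0=4

12,4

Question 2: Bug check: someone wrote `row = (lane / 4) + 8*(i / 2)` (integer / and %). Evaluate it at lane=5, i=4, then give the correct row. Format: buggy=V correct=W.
`(lane / 4) + 8*(i / 2)`[5,4]->17
5: g=1,t=1
[4] (1+0,1*2+0+8) = (1,10)
row: 17 vs 1

buggy=17 correct=1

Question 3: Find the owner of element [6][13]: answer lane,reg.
26,5

r=6⇒gr=6,Rb=0  c=13⇒Cb=1,th=2,odd=1
L=6*4+2=26  i=1*4+0*2+1=5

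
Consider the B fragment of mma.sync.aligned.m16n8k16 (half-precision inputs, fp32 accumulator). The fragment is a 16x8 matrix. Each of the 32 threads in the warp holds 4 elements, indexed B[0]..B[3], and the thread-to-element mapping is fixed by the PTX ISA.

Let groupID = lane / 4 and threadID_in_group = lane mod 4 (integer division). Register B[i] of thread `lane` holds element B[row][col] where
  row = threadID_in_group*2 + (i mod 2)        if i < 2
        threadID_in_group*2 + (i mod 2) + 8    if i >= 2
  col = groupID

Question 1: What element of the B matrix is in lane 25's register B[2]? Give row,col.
10,6

L=25→G=25>>2=6, T=25&3=1
[2]→row 1·2+0+8=10  col G=6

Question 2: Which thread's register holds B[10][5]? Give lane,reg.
c:5=>grp=5  r:10=>rB=1,tig=1,lo=0
L=5*4+1=21  i=1*2+0=2

21,2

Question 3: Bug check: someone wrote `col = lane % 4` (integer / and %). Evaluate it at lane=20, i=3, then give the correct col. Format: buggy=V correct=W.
`lane % 4`[20,3]→0
20: G=5,T=0
[3] (0*2+1+8,5) = (9,5)
col: 0 vs 5

buggy=0 correct=5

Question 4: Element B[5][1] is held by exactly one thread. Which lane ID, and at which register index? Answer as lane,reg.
6,1

c:1=>grp=1  r:5=>rB=0,tig=2,lo=1
L=1*4+2=6  i=0*2+1=1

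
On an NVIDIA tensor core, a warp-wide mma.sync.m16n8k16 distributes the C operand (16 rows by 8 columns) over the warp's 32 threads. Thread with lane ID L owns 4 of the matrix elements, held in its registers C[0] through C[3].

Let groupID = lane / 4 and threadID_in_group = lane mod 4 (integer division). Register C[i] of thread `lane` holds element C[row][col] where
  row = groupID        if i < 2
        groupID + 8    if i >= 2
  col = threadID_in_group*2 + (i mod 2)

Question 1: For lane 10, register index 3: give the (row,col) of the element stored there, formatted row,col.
lane 10: grp=2 (10/4), tig=2 (10%4)
i=3: r=2+8=10, c=2*2+1=5

10,5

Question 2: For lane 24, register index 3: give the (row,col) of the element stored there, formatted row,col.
24: g=6,t=0
[3] (6+8,0*2+1) = (14,1)

14,1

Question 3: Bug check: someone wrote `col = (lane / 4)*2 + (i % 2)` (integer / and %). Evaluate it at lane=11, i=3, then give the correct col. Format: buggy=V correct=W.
buggy=5 correct=7

`(lane / 4)*2 + (i % 2)`[11,3]=>5
L=11=>grp=11>>2=2, tig=11&3=3
[3]=>row 2+8=10  col 3·2+1=7
col: 5 vs 7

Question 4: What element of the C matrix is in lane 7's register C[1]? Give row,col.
1,7

lane 7: g=1 (7/4), t=3 (7%4)
i=1: r=1+0=1, c=3*2+1=7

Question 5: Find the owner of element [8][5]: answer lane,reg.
r=8⇒gr=0,Rb=1  c=5⇒th=2,odd=1
L=0*4+2=2  i=1*2+1=3

2,3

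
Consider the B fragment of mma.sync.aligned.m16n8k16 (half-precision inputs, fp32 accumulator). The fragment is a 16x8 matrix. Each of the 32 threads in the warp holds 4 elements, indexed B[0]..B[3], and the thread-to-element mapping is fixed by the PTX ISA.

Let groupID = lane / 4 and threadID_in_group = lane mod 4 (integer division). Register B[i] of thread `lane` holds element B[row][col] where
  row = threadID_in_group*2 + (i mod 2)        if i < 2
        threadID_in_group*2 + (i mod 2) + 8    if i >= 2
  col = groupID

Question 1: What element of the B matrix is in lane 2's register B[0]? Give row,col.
2: gid=0,tid=2
[0] (2*2+0+0,0) = (4,0)

4,0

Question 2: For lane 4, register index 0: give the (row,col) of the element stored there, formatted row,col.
0,1

L=4→G=4>>2=1, T=4&3=0
[0]→row 0·2+0+0=0  col G=1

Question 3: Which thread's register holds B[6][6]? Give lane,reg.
c: 6->gid=6  r: 6->r8=0,tid=3,i&1=0
L=6*4+3=27  i=0*2+0=0

27,0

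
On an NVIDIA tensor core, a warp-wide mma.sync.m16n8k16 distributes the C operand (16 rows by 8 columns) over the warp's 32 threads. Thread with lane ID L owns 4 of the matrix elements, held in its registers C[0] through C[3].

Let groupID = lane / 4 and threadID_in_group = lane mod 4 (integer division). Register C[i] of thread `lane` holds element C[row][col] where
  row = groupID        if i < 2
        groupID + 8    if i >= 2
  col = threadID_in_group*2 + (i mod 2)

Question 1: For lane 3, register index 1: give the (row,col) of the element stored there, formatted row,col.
3: gid=0,tid=3
[1] (0+0,3*2+1) = (0,7)

0,7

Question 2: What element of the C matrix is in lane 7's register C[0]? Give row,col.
7: gid=1,tid=3
[0] (1+0,3*2+0) = (1,6)

1,6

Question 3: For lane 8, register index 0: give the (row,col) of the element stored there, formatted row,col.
2,0

lane 8⇒8/4=2, 8 mod 4=0
i=0  r:2+0⇒2  c:2·0+0⇒0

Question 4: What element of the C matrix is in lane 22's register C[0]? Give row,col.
L=22⇒gr=22>>2=5, th=22&3=2
[0]⇒row 5+0=5  col 2·2+0=4

5,4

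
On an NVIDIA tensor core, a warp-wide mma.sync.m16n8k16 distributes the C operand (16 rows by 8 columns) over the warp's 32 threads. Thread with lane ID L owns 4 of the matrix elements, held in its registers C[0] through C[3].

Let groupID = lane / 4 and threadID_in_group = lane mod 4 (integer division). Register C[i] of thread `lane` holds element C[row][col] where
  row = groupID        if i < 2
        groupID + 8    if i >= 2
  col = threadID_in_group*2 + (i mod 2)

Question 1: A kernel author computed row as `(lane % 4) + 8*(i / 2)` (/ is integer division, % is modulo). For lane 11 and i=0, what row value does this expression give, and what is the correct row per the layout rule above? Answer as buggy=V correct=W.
buggy=3 correct=2

`(lane % 4) + 8*(i / 2)`[11,0]→3
lane 11: G=2 (11/4), T=3 (11%4)
i=0: r=2+0=2, c=3*2+0=6
row: 3 vs 2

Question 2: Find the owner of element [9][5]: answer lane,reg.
r=9→G=1,rhi=1  c=5→T=2,p=1
L=1*4+2=6  i=1*2+1=3

6,3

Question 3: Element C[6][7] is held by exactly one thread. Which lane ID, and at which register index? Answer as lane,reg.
r=6->g=6,rb=0  c=7->t=3,b0=1
L=6*4+3=27  i=0*2+1=1

27,1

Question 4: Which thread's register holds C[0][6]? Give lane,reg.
r=0→G=0,rhi=0  c=6→T=3,p=0
L=0*4+3=3  i=0*2+0=0

3,0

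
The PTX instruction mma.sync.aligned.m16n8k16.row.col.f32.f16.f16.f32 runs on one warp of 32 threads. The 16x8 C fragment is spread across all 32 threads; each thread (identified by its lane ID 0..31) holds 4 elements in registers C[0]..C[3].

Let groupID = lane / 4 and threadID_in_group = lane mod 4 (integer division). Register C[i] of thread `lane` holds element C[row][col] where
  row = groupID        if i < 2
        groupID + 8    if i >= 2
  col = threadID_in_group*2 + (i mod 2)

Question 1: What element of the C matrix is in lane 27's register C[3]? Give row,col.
L=27=>grp=27>>2=6, tig=27&3=3
[3]=>row 6+8=14  col 3·2+1=7

14,7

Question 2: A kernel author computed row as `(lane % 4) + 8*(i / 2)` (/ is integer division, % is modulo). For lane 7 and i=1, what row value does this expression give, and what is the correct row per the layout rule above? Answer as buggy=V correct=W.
`(lane % 4) + 8*(i / 2)`[7,1]->3
7: gid=1,tid=3
[1] (1+0,3*2+1) = (1,7)
row: 3 vs 1

buggy=3 correct=1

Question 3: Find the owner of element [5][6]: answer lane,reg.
r=5->g=5,rb=0  c=6->t=3,b0=0
L=5*4+3=23  i=0*2+0=0

23,0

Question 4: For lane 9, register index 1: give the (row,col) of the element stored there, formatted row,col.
2,3

L=9->gid=9>>2=2, tid=9&3=1
[1]->row 2+0=2  col 1·2+1=3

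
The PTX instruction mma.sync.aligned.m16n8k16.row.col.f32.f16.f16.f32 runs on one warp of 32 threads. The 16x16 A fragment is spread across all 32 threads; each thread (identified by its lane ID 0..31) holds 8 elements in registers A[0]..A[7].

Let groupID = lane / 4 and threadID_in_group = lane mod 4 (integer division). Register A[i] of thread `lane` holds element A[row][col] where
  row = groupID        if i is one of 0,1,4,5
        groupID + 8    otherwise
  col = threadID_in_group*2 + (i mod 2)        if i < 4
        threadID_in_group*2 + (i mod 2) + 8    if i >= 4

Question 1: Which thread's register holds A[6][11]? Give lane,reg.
r=6→G=6,rhi=0  c=11→chi=1,T=1,p=1
L=6*4+1=25  i=1*4+0*2+1=5

25,5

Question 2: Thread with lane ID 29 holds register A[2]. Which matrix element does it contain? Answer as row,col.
15,2

29: g=7,t=1
[2] (7+8,1*2+0+0) = (15,2)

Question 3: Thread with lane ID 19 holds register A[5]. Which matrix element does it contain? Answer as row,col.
L=19->g=19>>2=4, t=19&3=3
[5]->row 4+0=4  col 3·2+1+8=15

4,15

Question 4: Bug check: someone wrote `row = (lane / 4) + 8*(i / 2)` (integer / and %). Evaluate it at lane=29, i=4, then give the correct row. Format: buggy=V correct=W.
buggy=23 correct=7

`(lane / 4) + 8*(i / 2)`[29,4]=>23
lane 29=>29/4=7, 29 mod 4=1
i=4  r:7+0=>7  c:2·1+0+8=>10
row: 23 vs 7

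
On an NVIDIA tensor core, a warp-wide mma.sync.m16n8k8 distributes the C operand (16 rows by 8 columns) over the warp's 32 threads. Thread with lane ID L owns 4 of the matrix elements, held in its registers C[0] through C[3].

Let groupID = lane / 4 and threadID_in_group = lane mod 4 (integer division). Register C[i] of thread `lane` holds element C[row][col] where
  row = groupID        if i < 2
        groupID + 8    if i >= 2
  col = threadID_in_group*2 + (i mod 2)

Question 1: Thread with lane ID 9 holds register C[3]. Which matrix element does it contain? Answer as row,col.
10,3

L=9->g=9>>2=2, t=9&3=1
[3]->row 2+8=10  col 1·2+1=3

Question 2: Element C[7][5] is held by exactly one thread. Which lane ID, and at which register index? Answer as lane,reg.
r:7=>grp=7,rB=0  c:5=>tig=2,lo=1
L=7*4+2=30  i=0*2+1=1

30,1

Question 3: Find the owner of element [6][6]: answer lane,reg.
r=6->g=6,rb=0  c=6->t=3,b0=0
L=6*4+3=27  i=0*2+0=0

27,0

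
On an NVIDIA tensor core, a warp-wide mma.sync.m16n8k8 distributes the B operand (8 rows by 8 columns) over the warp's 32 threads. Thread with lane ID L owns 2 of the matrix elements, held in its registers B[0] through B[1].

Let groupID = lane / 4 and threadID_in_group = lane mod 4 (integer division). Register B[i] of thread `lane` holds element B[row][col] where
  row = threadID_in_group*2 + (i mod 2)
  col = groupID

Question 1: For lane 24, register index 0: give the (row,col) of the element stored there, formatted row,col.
0,6

lane 24->24/4=6, 24 mod 4=0
i=0  r:2·0+0->0  c:6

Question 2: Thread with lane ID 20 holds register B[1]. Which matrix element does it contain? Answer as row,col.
1,5

lane 20: gid=5 (20/4), tid=0 (20%4)
i=1: r=0*2+1=1, c=gid=5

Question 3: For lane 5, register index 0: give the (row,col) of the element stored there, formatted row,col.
lane 5: gid=1 (5/4), tid=1 (5%4)
i=0: r=1*2+0=2, c=gid=1

2,1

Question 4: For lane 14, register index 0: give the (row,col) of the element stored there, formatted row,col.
14: g=3,t=2
[0] (2*2+0,3) = (4,3)

4,3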